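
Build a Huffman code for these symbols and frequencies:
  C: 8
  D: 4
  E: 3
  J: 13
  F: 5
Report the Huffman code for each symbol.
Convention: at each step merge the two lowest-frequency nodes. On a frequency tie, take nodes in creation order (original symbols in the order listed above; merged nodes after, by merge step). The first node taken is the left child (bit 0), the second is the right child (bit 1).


Huffman tree construction:
Step 1: Merge E(3) + D(4) = 7
Step 2: Merge F(5) + (E+D)(7) = 12
Step 3: Merge C(8) + (F+(E+D))(12) = 20
Step 4: Merge J(13) + (C+(F+(E+D)))(20) = 33
Read each symbol's code off the tree from the root (left child = 0, right child = 1).

Codes:
  C: 10 (length 2)
  D: 1111 (length 4)
  E: 1110 (length 4)
  J: 0 (length 1)
  F: 110 (length 3)
Average code length: 72/33 = 2.1818 bits/symbol


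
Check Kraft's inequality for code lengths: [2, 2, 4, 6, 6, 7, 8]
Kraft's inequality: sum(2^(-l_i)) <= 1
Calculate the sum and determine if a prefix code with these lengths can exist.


Sum = 2^(-2) + 2^(-2) + 2^(-4) + 2^(-6) + 2^(-6) + 2^(-7) + 2^(-8)
    = 0.25 + 0.25 + 0.0625 + 0.015625 + 0.015625 + 0.0078125 + 0.00390625
    = 155/256 = 0.60546875
Since 0.60546875 <= 1, Kraft's inequality IS satisfied.
A prefix code with these lengths CAN exist.

Kraft sum = 0.60546875. Satisfied.


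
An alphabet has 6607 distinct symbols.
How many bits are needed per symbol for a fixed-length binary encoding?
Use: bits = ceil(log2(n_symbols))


log2(6607) = 12.6898
Bracket: 2^12 = 4096 < 6607 <= 2^13 = 8192
So ceil(log2(6607)) = 13

bits = ceil(log2(6607)) = ceil(12.6898) = 13 bits


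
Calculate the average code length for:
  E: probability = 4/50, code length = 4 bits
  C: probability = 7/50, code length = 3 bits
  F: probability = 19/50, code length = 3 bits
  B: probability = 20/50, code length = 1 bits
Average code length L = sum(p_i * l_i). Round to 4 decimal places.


Weighted contributions p_i * l_i:
  E: (4/50) * 4 = 16/50
  C: (7/50) * 3 = 21/50
  F: (19/50) * 3 = 57/50
  B: (20/50) * 1 = 20/50
Sum = (16 + 21 + 57 + 20)/50 = 114/50

L = 114/50 = 2.2800 bits/symbol


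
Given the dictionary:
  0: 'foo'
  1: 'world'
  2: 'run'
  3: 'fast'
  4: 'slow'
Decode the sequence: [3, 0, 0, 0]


Look up each index in the dictionary:
  3 -> 'fast'
  0 -> 'foo'
  0 -> 'foo'
  0 -> 'foo'

Decoded: "fast foo foo foo"


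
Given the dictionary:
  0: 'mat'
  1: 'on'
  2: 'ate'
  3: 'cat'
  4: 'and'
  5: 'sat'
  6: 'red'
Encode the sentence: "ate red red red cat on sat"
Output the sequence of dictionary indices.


Look up each word in the dictionary:
  'ate' -> 2
  'red' -> 6
  'red' -> 6
  'red' -> 6
  'cat' -> 3
  'on' -> 1
  'sat' -> 5

Encoded: [2, 6, 6, 6, 3, 1, 5]


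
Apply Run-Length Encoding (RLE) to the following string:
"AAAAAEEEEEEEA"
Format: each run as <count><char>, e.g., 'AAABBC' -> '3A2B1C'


Scanning runs left to right:
  i=0: run of 'A' x 5 -> '5A'
  i=5: run of 'E' x 7 -> '7E'
  i=12: run of 'A' x 1 -> '1A'

RLE = 5A7E1A


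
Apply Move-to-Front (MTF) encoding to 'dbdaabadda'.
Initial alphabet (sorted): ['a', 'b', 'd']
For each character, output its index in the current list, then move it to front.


MTF encoding:
'd': index 2 in ['a', 'b', 'd'] -> ['d', 'a', 'b']
'b': index 2 in ['d', 'a', 'b'] -> ['b', 'd', 'a']
'd': index 1 in ['b', 'd', 'a'] -> ['d', 'b', 'a']
'a': index 2 in ['d', 'b', 'a'] -> ['a', 'd', 'b']
'a': index 0 in ['a', 'd', 'b'] -> ['a', 'd', 'b']
'b': index 2 in ['a', 'd', 'b'] -> ['b', 'a', 'd']
'a': index 1 in ['b', 'a', 'd'] -> ['a', 'b', 'd']
'd': index 2 in ['a', 'b', 'd'] -> ['d', 'a', 'b']
'd': index 0 in ['d', 'a', 'b'] -> ['d', 'a', 'b']
'a': index 1 in ['d', 'a', 'b'] -> ['a', 'd', 'b']


Output: [2, 2, 1, 2, 0, 2, 1, 2, 0, 1]


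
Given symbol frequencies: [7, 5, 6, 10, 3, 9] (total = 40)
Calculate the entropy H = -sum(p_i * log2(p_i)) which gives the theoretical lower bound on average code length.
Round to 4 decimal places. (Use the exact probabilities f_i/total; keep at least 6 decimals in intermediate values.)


Per-symbol terms -p_i * log2(p_i) with p_i = f_i/40:
  p = 7/40 = 0.175000: log2(p) = -2.514573, -p*log2(p) = 0.440050
  p = 5/40 = 0.125000: log2(p) = -3.000000, -p*log2(p) = 0.375000
  p = 6/40 = 0.150000: log2(p) = -2.736966, -p*log2(p) = 0.410545
  p = 10/40 = 0.250000: log2(p) = -2.000000, -p*log2(p) = 0.500000
  p = 3/40 = 0.075000: log2(p) = -3.736966, -p*log2(p) = 0.280272
  p = 9/40 = 0.225000: log2(p) = -2.152003, -p*log2(p) = 0.484201
H = 0.440050 + 0.375000 + 0.410545 + 0.500000 + 0.280272 + 0.484201 = 2.490068

H = 2.4901 bits/symbol


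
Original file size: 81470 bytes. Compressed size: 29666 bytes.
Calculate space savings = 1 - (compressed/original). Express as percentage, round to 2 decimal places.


ratio = compressed/original = 29666/81470 = 0.364134
savings = 1 - ratio = 1 - 0.364134 = 0.635866
as a percentage: 0.635866 * 100 = 63.59%

Space savings = 1 - 29666/81470 = 63.59%


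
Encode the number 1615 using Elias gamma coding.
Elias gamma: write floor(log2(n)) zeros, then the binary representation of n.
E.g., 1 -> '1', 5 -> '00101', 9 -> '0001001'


num_bits = floor(log2(1615)) + 1 = 11
leading_zeros = num_bits - 1 = 10
binary(1615) = 11001001111

Elias gamma(1615) = '0000000000' + '11001001111' = 000000000011001001111 (21 bits)


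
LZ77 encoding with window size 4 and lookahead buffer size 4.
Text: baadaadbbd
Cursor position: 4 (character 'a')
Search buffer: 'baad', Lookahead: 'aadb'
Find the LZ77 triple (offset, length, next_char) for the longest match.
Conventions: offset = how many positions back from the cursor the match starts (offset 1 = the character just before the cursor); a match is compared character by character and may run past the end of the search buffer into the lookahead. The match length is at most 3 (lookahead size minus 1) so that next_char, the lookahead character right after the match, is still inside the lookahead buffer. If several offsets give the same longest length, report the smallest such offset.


Try each offset into the search buffer:
  offset=1 (pos 3, char 'd'): match length 0
  offset=2 (pos 2, char 'a'): match length 1
  offset=3 (pos 1, char 'a'): match length 3
  offset=4 (pos 0, char 'b'): match length 0
Longest match has length 3 at offset 3.
next_char = character at position 4 + 3 = 7 -> 'b'

Best match: offset=3, length=3 (matching 'aad' starting at position 1)
LZ77 triple: (3, 3, 'b')


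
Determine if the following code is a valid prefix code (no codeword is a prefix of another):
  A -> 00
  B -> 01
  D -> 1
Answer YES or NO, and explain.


Checking each pair (does one codeword prefix another?):
  A='00' vs B='01': no prefix
  A='00' vs D='1': no prefix
  B='01' vs A='00': no prefix
  B='01' vs D='1': no prefix
  D='1' vs A='00': no prefix
  D='1' vs B='01': no prefix
No violation found over all pairs.

YES -- this is a valid prefix code. No codeword is a prefix of any other codeword.


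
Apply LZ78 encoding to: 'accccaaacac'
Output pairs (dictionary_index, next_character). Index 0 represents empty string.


LZ78 encoding steps:
Dictionary: {0: ''}
Step 1: w='' (idx 0), next='a' -> output (0, 'a'), add 'a' as idx 1
Step 2: w='' (idx 0), next='c' -> output (0, 'c'), add 'c' as idx 2
Step 3: w='c' (idx 2), next='c' -> output (2, 'c'), add 'cc' as idx 3
Step 4: w='c' (idx 2), next='a' -> output (2, 'a'), add 'ca' as idx 4
Step 5: w='a' (idx 1), next='a' -> output (1, 'a'), add 'aa' as idx 5
Step 6: w='ca' (idx 4), next='c' -> output (4, 'c'), add 'cac' as idx 6


Encoded: [(0, 'a'), (0, 'c'), (2, 'c'), (2, 'a'), (1, 'a'), (4, 'c')]


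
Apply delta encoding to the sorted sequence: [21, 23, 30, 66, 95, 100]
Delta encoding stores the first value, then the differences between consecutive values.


First value: 21
Deltas:
  23 - 21 = 2
  30 - 23 = 7
  66 - 30 = 36
  95 - 66 = 29
  100 - 95 = 5


Delta encoded: [21, 2, 7, 36, 29, 5]


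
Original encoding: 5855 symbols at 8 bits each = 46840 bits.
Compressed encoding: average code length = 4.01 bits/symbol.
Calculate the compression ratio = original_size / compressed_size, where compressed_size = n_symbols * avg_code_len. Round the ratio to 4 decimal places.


original_size = n_symbols * orig_bits = 5855 * 8 = 46840 bits
compressed_size = n_symbols * avg_code_len = 5855 * 4.01 = 23478.55 bits
ratio = original_size / compressed_size = 46840 / 23478.55 = 1.995

Compression ratio = 1.995


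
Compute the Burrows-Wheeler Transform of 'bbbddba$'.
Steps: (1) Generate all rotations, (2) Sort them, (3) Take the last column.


Rotations (sorted):
  0: $bbbddba -> last char: a
  1: a$bbbddb -> last char: b
  2: ba$bbbdd -> last char: d
  3: bbbddba$ -> last char: $
  4: bbddba$b -> last char: b
  5: bddba$bb -> last char: b
  6: dba$bbbd -> last char: d
  7: ddba$bbb -> last char: b


BWT = abd$bbdb


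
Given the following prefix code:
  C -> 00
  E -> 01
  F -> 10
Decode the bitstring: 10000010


Decoding step by step:
Bits 10 -> F
Bits 00 -> C
Bits 00 -> C
Bits 10 -> F


Decoded message: FCCF


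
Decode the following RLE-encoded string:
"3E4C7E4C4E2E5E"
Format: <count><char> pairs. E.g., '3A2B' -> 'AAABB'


Expanding each <count><char> pair:
  3E -> 'EEE'
  4C -> 'CCCC'
  7E -> 'EEEEEEE'
  4C -> 'CCCC'
  4E -> 'EEEE'
  2E -> 'EE'
  5E -> 'EEEEE'

Decoded = EEECCCCEEEEEEECCCCEEEEEEEEEEE


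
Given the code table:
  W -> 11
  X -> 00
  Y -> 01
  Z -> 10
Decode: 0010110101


Decoding:
00 -> X
10 -> Z
11 -> W
01 -> Y
01 -> Y


Result: XZWYY


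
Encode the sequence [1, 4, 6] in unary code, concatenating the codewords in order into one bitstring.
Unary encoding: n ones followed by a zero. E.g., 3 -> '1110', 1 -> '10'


Encode each number as n ones followed by a terminating 0:
  1 -> 10 (2 bits)
  4 -> 11110 (5 bits)
  6 -> 1111110 (7 bits)
Total length = 2 + 5 + 7 = 14 bits.

Unary([1, 4, 6]) = 10111101111110 (14 bits)


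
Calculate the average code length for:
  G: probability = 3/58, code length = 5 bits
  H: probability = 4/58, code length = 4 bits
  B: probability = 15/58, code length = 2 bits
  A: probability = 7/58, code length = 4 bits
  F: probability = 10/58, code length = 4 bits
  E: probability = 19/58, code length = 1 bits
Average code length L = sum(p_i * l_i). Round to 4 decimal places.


Weighted contributions p_i * l_i:
  G: (3/58) * 5 = 15/58
  H: (4/58) * 4 = 16/58
  B: (15/58) * 2 = 30/58
  A: (7/58) * 4 = 28/58
  F: (10/58) * 4 = 40/58
  E: (19/58) * 1 = 19/58
Sum = (15 + 16 + 30 + 28 + 40 + 19)/58 = 148/58

L = 148/58 = 2.5517 bits/symbol


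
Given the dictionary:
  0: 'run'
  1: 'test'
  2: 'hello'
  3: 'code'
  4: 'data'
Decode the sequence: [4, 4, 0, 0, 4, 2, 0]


Look up each index in the dictionary:
  4 -> 'data'
  4 -> 'data'
  0 -> 'run'
  0 -> 'run'
  4 -> 'data'
  2 -> 'hello'
  0 -> 'run'

Decoded: "data data run run data hello run"


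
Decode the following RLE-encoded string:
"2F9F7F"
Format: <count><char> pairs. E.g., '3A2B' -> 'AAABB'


Expanding each <count><char> pair:
  2F -> 'FF'
  9F -> 'FFFFFFFFF'
  7F -> 'FFFFFFF'

Decoded = FFFFFFFFFFFFFFFFFF


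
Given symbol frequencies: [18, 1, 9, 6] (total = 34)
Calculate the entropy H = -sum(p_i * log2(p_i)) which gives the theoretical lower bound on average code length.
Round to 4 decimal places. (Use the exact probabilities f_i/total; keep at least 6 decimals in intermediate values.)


Per-symbol terms -p_i * log2(p_i) with p_i = f_i/34:
  p = 18/34 = 0.529412: log2(p) = -0.917538, -p*log2(p) = 0.485755
  p = 1/34 = 0.029412: log2(p) = -5.087463, -p*log2(p) = 0.149631
  p = 9/34 = 0.264706: log2(p) = -1.917538, -p*log2(p) = 0.507584
  p = 6/34 = 0.176471: log2(p) = -2.502500, -p*log2(p) = 0.441618
H = 0.485755 + 0.149631 + 0.507584 + 0.441618 = 1.584588

H = 1.5846 bits/symbol


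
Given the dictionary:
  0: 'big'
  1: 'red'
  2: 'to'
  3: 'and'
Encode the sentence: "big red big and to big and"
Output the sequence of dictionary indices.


Look up each word in the dictionary:
  'big' -> 0
  'red' -> 1
  'big' -> 0
  'and' -> 3
  'to' -> 2
  'big' -> 0
  'and' -> 3

Encoded: [0, 1, 0, 3, 2, 0, 3]


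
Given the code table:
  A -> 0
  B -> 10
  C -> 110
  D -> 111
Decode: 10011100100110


Decoding:
10 -> B
0 -> A
111 -> D
0 -> A
0 -> A
10 -> B
0 -> A
110 -> C


Result: BADAABAC


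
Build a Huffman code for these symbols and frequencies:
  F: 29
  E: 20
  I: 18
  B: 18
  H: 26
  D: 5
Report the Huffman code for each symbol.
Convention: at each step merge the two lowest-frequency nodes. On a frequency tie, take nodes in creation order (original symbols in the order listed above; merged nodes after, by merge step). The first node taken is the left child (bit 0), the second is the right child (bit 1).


Huffman tree construction:
Step 1: Merge D(5) + I(18) = 23
Step 2: Merge B(18) + E(20) = 38
Step 3: Merge (D+I)(23) + H(26) = 49
Step 4: Merge F(29) + (B+E)(38) = 67
Step 5: Merge ((D+I)+H)(49) + (F+(B+E))(67) = 116
Read each symbol's code off the tree from the root (left child = 0, right child = 1).

Codes:
  F: 10 (length 2)
  E: 111 (length 3)
  I: 001 (length 3)
  B: 110 (length 3)
  H: 01 (length 2)
  D: 000 (length 3)
Average code length: 293/116 = 2.5259 bits/symbol


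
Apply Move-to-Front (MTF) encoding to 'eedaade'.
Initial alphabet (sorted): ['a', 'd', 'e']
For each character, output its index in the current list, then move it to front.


MTF encoding:
'e': index 2 in ['a', 'd', 'e'] -> ['e', 'a', 'd']
'e': index 0 in ['e', 'a', 'd'] -> ['e', 'a', 'd']
'd': index 2 in ['e', 'a', 'd'] -> ['d', 'e', 'a']
'a': index 2 in ['d', 'e', 'a'] -> ['a', 'd', 'e']
'a': index 0 in ['a', 'd', 'e'] -> ['a', 'd', 'e']
'd': index 1 in ['a', 'd', 'e'] -> ['d', 'a', 'e']
'e': index 2 in ['d', 'a', 'e'] -> ['e', 'd', 'a']


Output: [2, 0, 2, 2, 0, 1, 2]


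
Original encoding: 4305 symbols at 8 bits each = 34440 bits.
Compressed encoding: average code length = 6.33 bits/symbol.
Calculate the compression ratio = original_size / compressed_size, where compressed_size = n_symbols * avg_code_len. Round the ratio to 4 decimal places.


original_size = n_symbols * orig_bits = 4305 * 8 = 34440 bits
compressed_size = n_symbols * avg_code_len = 4305 * 6.33 = 27250.65 bits
ratio = original_size / compressed_size = 34440 / 27250.65 = 1.2638

Compression ratio = 1.2638


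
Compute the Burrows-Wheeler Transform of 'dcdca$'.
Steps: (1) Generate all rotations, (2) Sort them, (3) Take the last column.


Rotations (sorted):
  0: $dcdca -> last char: a
  1: a$dcdc -> last char: c
  2: ca$dcd -> last char: d
  3: cdca$d -> last char: d
  4: dca$dc -> last char: c
  5: dcdca$ -> last char: $


BWT = acddc$


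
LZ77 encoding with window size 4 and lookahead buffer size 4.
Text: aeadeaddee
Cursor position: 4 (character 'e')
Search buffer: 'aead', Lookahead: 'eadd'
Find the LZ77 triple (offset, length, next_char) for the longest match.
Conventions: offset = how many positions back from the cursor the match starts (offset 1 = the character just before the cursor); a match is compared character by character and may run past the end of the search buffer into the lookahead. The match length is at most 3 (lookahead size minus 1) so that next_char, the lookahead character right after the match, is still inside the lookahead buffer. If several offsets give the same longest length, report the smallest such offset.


Try each offset into the search buffer:
  offset=1 (pos 3, char 'd'): match length 0
  offset=2 (pos 2, char 'a'): match length 0
  offset=3 (pos 1, char 'e'): match length 3
  offset=4 (pos 0, char 'a'): match length 0
Longest match has length 3 at offset 3.
next_char = character at position 4 + 3 = 7 -> 'd'

Best match: offset=3, length=3 (matching 'ead' starting at position 1)
LZ77 triple: (3, 3, 'd')


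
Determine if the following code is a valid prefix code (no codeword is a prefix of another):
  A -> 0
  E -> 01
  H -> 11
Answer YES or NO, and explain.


Checking each pair (does one codeword prefix another?):
  A='0' vs E='01': prefix -- VIOLATION

NO -- this is NOT a valid prefix code. A (0) is a prefix of E (01).


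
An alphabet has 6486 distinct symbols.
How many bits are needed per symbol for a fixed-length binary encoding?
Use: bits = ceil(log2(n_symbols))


log2(6486) = 12.6631
Bracket: 2^12 = 4096 < 6486 <= 2^13 = 8192
So ceil(log2(6486)) = 13

bits = ceil(log2(6486)) = ceil(12.6631) = 13 bits


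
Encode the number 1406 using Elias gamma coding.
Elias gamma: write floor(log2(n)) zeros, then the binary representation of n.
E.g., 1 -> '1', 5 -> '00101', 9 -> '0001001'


num_bits = floor(log2(1406)) + 1 = 11
leading_zeros = num_bits - 1 = 10
binary(1406) = 10101111110

Elias gamma(1406) = '0000000000' + '10101111110' = 000000000010101111110 (21 bits)


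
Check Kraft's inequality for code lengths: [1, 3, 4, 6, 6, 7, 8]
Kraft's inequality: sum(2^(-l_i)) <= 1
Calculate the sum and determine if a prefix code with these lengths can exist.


Sum = 2^(-1) + 2^(-3) + 2^(-4) + 2^(-6) + 2^(-6) + 2^(-7) + 2^(-8)
    = 0.5 + 0.125 + 0.0625 + 0.015625 + 0.015625 + 0.0078125 + 0.00390625
    = 187/256 = 0.73046875
Since 0.73046875 <= 1, Kraft's inequality IS satisfied.
A prefix code with these lengths CAN exist.

Kraft sum = 0.73046875. Satisfied.


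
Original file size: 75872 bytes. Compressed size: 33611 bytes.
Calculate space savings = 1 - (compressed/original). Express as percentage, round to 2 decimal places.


ratio = compressed/original = 33611/75872 = 0.442996
savings = 1 - ratio = 1 - 0.442996 = 0.557004
as a percentage: 0.557004 * 100 = 55.7%

Space savings = 1 - 33611/75872 = 55.7%


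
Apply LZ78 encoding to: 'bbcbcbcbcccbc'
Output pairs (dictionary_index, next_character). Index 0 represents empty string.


LZ78 encoding steps:
Dictionary: {0: ''}
Step 1: w='' (idx 0), next='b' -> output (0, 'b'), add 'b' as idx 1
Step 2: w='b' (idx 1), next='c' -> output (1, 'c'), add 'bc' as idx 2
Step 3: w='bc' (idx 2), next='b' -> output (2, 'b'), add 'bcb' as idx 3
Step 4: w='' (idx 0), next='c' -> output (0, 'c'), add 'c' as idx 4
Step 5: w='bc' (idx 2), next='c' -> output (2, 'c'), add 'bcc' as idx 5
Step 6: w='c' (idx 4), next='b' -> output (4, 'b'), add 'cb' as idx 6
Step 7: w='c' (idx 4), end of input -> output (4, '')


Encoded: [(0, 'b'), (1, 'c'), (2, 'b'), (0, 'c'), (2, 'c'), (4, 'b'), (4, '')]


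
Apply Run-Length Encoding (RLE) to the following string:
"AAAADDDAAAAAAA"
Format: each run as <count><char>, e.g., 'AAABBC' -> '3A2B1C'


Scanning runs left to right:
  i=0: run of 'A' x 4 -> '4A'
  i=4: run of 'D' x 3 -> '3D'
  i=7: run of 'A' x 7 -> '7A'

RLE = 4A3D7A


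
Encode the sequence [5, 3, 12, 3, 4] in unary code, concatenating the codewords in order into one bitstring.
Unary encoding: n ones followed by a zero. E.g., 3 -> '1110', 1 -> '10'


Encode each number as n ones followed by a terminating 0:
  5 -> 111110 (6 bits)
  3 -> 1110 (4 bits)
  12 -> 1111111111110 (13 bits)
  3 -> 1110 (4 bits)
  4 -> 11110 (5 bits)
Total length = 6 + 4 + 13 + 4 + 5 = 32 bits.

Unary([5, 3, 12, 3, 4]) = 11111011101111111111110111011110 (32 bits)


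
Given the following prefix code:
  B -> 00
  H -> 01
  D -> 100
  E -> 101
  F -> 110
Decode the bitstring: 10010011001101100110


Decoding step by step:
Bits 100 -> D
Bits 100 -> D
Bits 110 -> F
Bits 01 -> H
Bits 101 -> E
Bits 100 -> D
Bits 110 -> F


Decoded message: DDFHEDF


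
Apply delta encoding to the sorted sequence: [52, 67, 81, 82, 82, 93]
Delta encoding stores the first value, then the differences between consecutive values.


First value: 52
Deltas:
  67 - 52 = 15
  81 - 67 = 14
  82 - 81 = 1
  82 - 82 = 0
  93 - 82 = 11


Delta encoded: [52, 15, 14, 1, 0, 11]


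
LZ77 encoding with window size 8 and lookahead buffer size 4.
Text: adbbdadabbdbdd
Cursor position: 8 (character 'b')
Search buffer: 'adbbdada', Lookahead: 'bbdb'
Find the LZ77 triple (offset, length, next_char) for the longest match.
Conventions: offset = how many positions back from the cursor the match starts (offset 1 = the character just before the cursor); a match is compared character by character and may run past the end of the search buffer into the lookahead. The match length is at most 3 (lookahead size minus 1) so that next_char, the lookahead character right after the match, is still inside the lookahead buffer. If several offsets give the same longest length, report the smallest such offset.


Try each offset into the search buffer:
  offset=1 (pos 7, char 'a'): match length 0
  offset=2 (pos 6, char 'd'): match length 0
  offset=3 (pos 5, char 'a'): match length 0
  offset=4 (pos 4, char 'd'): match length 0
  offset=5 (pos 3, char 'b'): match length 1
  offset=6 (pos 2, char 'b'): match length 3
  offset=7 (pos 1, char 'd'): match length 0
  offset=8 (pos 0, char 'a'): match length 0
Longest match has length 3 at offset 6.
next_char = character at position 8 + 3 = 11 -> 'b'

Best match: offset=6, length=3 (matching 'bbd' starting at position 2)
LZ77 triple: (6, 3, 'b')


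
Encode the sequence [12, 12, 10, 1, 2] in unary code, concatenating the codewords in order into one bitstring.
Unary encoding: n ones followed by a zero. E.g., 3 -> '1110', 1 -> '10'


Encode each number as n ones followed by a terminating 0:
  12 -> 1111111111110 (13 bits)
  12 -> 1111111111110 (13 bits)
  10 -> 11111111110 (11 bits)
  1 -> 10 (2 bits)
  2 -> 110 (3 bits)
Total length = 13 + 13 + 11 + 2 + 3 = 42 bits.

Unary([12, 12, 10, 1, 2]) = 111111111111011111111111101111111111010110 (42 bits)


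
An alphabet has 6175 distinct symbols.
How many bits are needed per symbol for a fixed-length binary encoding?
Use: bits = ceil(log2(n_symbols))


log2(6175) = 12.5922
Bracket: 2^12 = 4096 < 6175 <= 2^13 = 8192
So ceil(log2(6175)) = 13

bits = ceil(log2(6175)) = ceil(12.5922) = 13 bits


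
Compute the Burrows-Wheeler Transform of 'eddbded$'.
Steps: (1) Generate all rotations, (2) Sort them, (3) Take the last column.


Rotations (sorted):
  0: $eddbded -> last char: d
  1: bded$edd -> last char: d
  2: d$eddbde -> last char: e
  3: dbded$ed -> last char: d
  4: ddbded$e -> last char: e
  5: ded$eddb -> last char: b
  6: ed$eddbd -> last char: d
  7: eddbded$ -> last char: $


BWT = ddedebd$


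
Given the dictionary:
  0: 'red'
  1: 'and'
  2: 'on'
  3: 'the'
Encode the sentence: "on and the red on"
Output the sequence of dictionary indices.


Look up each word in the dictionary:
  'on' -> 2
  'and' -> 1
  'the' -> 3
  'red' -> 0
  'on' -> 2

Encoded: [2, 1, 3, 0, 2]


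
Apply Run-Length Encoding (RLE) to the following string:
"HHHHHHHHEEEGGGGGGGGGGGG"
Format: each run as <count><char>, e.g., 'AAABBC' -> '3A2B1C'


Scanning runs left to right:
  i=0: run of 'H' x 8 -> '8H'
  i=8: run of 'E' x 3 -> '3E'
  i=11: run of 'G' x 12 -> '12G'

RLE = 8H3E12G


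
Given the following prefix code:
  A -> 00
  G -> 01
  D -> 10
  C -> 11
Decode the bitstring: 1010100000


Decoding step by step:
Bits 10 -> D
Bits 10 -> D
Bits 10 -> D
Bits 00 -> A
Bits 00 -> A


Decoded message: DDDAA


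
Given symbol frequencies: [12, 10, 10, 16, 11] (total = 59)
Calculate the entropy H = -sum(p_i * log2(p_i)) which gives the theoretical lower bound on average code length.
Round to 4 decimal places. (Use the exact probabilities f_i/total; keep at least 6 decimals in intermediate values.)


Per-symbol terms -p_i * log2(p_i) with p_i = f_i/59:
  p = 12/59 = 0.203390: log2(p) = -2.297681, -p*log2(p) = 0.467325
  p = 10/59 = 0.169492: log2(p) = -2.560715, -p*log2(p) = 0.434019
  p = 10/59 = 0.169492: log2(p) = -2.560715, -p*log2(p) = 0.434019
  p = 16/59 = 0.271186: log2(p) = -1.882643, -p*log2(p) = 0.510547
  p = 11/59 = 0.186441: log2(p) = -2.423211, -p*log2(p) = 0.451785
H = 0.467325 + 0.434019 + 0.434019 + 0.510547 + 0.451785 = 2.297695

H = 2.2977 bits/symbol


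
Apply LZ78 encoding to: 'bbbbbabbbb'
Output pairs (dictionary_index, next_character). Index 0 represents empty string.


LZ78 encoding steps:
Dictionary: {0: ''}
Step 1: w='' (idx 0), next='b' -> output (0, 'b'), add 'b' as idx 1
Step 2: w='b' (idx 1), next='b' -> output (1, 'b'), add 'bb' as idx 2
Step 3: w='bb' (idx 2), next='a' -> output (2, 'a'), add 'bba' as idx 3
Step 4: w='bb' (idx 2), next='b' -> output (2, 'b'), add 'bbb' as idx 4
Step 5: w='b' (idx 1), end of input -> output (1, '')


Encoded: [(0, 'b'), (1, 'b'), (2, 'a'), (2, 'b'), (1, '')]


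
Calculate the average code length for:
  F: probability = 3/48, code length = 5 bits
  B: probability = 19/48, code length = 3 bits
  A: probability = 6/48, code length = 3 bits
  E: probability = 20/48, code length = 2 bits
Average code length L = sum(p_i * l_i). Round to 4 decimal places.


Weighted contributions p_i * l_i:
  F: (3/48) * 5 = 15/48
  B: (19/48) * 3 = 57/48
  A: (6/48) * 3 = 18/48
  E: (20/48) * 2 = 40/48
Sum = (15 + 57 + 18 + 40)/48 = 130/48

L = 130/48 = 2.7083 bits/symbol


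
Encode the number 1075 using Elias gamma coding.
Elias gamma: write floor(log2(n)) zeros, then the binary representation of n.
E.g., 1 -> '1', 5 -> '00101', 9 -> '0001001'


num_bits = floor(log2(1075)) + 1 = 11
leading_zeros = num_bits - 1 = 10
binary(1075) = 10000110011

Elias gamma(1075) = '0000000000' + '10000110011' = 000000000010000110011 (21 bits)


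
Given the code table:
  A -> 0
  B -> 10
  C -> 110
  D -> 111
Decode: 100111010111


Decoding:
10 -> B
0 -> A
111 -> D
0 -> A
10 -> B
111 -> D


Result: BADABD


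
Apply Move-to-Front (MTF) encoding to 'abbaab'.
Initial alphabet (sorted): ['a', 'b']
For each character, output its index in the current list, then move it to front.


MTF encoding:
'a': index 0 in ['a', 'b'] -> ['a', 'b']
'b': index 1 in ['a', 'b'] -> ['b', 'a']
'b': index 0 in ['b', 'a'] -> ['b', 'a']
'a': index 1 in ['b', 'a'] -> ['a', 'b']
'a': index 0 in ['a', 'b'] -> ['a', 'b']
'b': index 1 in ['a', 'b'] -> ['b', 'a']


Output: [0, 1, 0, 1, 0, 1]


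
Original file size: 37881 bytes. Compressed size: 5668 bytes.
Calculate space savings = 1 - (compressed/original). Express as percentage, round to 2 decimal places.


ratio = compressed/original = 5668/37881 = 0.149626
savings = 1 - ratio = 1 - 0.149626 = 0.850374
as a percentage: 0.850374 * 100 = 85.04%

Space savings = 1 - 5668/37881 = 85.04%


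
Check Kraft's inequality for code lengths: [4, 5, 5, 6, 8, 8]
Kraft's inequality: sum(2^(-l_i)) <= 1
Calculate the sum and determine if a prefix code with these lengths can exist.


Sum = 2^(-4) + 2^(-5) + 2^(-5) + 2^(-6) + 2^(-8) + 2^(-8)
    = 0.0625 + 0.03125 + 0.03125 + 0.015625 + 0.00390625 + 0.00390625
    = 38/256 = 0.1484375
Since 0.1484375 <= 1, Kraft's inequality IS satisfied.
A prefix code with these lengths CAN exist.

Kraft sum = 0.1484375. Satisfied.


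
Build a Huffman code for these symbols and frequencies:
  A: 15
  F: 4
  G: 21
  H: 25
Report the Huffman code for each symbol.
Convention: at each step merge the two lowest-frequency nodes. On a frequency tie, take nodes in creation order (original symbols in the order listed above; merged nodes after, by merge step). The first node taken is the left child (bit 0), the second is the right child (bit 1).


Huffman tree construction:
Step 1: Merge F(4) + A(15) = 19
Step 2: Merge (F+A)(19) + G(21) = 40
Step 3: Merge H(25) + ((F+A)+G)(40) = 65
Read each symbol's code off the tree from the root (left child = 0, right child = 1).

Codes:
  A: 101 (length 3)
  F: 100 (length 3)
  G: 11 (length 2)
  H: 0 (length 1)
Average code length: 124/65 = 1.9077 bits/symbol


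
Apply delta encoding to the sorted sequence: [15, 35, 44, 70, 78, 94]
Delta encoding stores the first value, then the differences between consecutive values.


First value: 15
Deltas:
  35 - 15 = 20
  44 - 35 = 9
  70 - 44 = 26
  78 - 70 = 8
  94 - 78 = 16


Delta encoded: [15, 20, 9, 26, 8, 16]


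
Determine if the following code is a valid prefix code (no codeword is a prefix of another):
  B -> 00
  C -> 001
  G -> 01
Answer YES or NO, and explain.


Checking each pair (does one codeword prefix another?):
  B='00' vs C='001': prefix -- VIOLATION

NO -- this is NOT a valid prefix code. B (00) is a prefix of C (001).


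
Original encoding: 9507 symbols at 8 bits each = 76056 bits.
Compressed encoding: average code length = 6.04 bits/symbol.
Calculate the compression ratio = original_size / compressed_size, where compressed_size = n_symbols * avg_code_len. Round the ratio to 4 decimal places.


original_size = n_symbols * orig_bits = 9507 * 8 = 76056 bits
compressed_size = n_symbols * avg_code_len = 9507 * 6.04 = 57422.28 bits
ratio = original_size / compressed_size = 76056 / 57422.28 = 1.3245

Compression ratio = 1.3245


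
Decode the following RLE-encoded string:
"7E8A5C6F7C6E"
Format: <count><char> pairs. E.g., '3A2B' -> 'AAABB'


Expanding each <count><char> pair:
  7E -> 'EEEEEEE'
  8A -> 'AAAAAAAA'
  5C -> 'CCCCC'
  6F -> 'FFFFFF'
  7C -> 'CCCCCCC'
  6E -> 'EEEEEE'

Decoded = EEEEEEEAAAAAAAACCCCCFFFFFFCCCCCCCEEEEEE


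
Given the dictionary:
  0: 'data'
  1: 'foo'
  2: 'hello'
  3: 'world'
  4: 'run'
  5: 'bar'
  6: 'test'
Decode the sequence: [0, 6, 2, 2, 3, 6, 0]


Look up each index in the dictionary:
  0 -> 'data'
  6 -> 'test'
  2 -> 'hello'
  2 -> 'hello'
  3 -> 'world'
  6 -> 'test'
  0 -> 'data'

Decoded: "data test hello hello world test data"


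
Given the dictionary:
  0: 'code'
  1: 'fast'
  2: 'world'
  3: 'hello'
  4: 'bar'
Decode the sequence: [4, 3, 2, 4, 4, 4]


Look up each index in the dictionary:
  4 -> 'bar'
  3 -> 'hello'
  2 -> 'world'
  4 -> 'bar'
  4 -> 'bar'
  4 -> 'bar'

Decoded: "bar hello world bar bar bar"


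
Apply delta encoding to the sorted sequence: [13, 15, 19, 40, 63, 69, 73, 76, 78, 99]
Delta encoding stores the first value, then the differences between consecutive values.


First value: 13
Deltas:
  15 - 13 = 2
  19 - 15 = 4
  40 - 19 = 21
  63 - 40 = 23
  69 - 63 = 6
  73 - 69 = 4
  76 - 73 = 3
  78 - 76 = 2
  99 - 78 = 21


Delta encoded: [13, 2, 4, 21, 23, 6, 4, 3, 2, 21]


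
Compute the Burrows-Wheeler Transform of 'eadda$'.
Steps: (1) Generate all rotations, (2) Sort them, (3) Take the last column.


Rotations (sorted):
  0: $eadda -> last char: a
  1: a$eadd -> last char: d
  2: adda$e -> last char: e
  3: da$ead -> last char: d
  4: dda$ea -> last char: a
  5: eadda$ -> last char: $


BWT = adeda$


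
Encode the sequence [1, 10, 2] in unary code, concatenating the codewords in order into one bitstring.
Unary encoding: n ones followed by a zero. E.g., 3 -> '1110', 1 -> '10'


Encode each number as n ones followed by a terminating 0:
  1 -> 10 (2 bits)
  10 -> 11111111110 (11 bits)
  2 -> 110 (3 bits)
Total length = 2 + 11 + 3 = 16 bits.

Unary([1, 10, 2]) = 1011111111110110 (16 bits)


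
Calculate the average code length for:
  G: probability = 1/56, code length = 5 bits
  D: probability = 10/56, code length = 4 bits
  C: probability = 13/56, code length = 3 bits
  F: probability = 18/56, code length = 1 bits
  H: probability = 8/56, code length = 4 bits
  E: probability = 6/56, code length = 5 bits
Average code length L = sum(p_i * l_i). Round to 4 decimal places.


Weighted contributions p_i * l_i:
  G: (1/56) * 5 = 5/56
  D: (10/56) * 4 = 40/56
  C: (13/56) * 3 = 39/56
  F: (18/56) * 1 = 18/56
  H: (8/56) * 4 = 32/56
  E: (6/56) * 5 = 30/56
Sum = (5 + 40 + 39 + 18 + 32 + 30)/56 = 164/56

L = 164/56 = 2.9286 bits/symbol


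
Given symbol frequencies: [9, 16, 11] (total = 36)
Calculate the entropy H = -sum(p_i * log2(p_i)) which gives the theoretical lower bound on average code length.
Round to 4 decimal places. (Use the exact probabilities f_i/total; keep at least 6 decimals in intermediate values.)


Per-symbol terms -p_i * log2(p_i) with p_i = f_i/36:
  p = 9/36 = 0.250000: log2(p) = -2.000000, -p*log2(p) = 0.500000
  p = 16/36 = 0.444444: log2(p) = -1.169925, -p*log2(p) = 0.519967
  p = 11/36 = 0.305556: log2(p) = -1.710493, -p*log2(p) = 0.522651
H = 0.500000 + 0.519967 + 0.522651 = 1.542618

H = 1.5426 bits/symbol


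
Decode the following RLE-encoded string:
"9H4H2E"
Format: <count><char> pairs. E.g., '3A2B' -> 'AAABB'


Expanding each <count><char> pair:
  9H -> 'HHHHHHHHH'
  4H -> 'HHHH'
  2E -> 'EE'

Decoded = HHHHHHHHHHHHHEE


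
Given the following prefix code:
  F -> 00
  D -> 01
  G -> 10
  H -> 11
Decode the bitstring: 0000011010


Decoding step by step:
Bits 00 -> F
Bits 00 -> F
Bits 01 -> D
Bits 10 -> G
Bits 10 -> G


Decoded message: FFDGG


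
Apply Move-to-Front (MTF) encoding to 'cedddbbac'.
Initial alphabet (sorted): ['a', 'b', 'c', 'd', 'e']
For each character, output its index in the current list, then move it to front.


MTF encoding:
'c': index 2 in ['a', 'b', 'c', 'd', 'e'] -> ['c', 'a', 'b', 'd', 'e']
'e': index 4 in ['c', 'a', 'b', 'd', 'e'] -> ['e', 'c', 'a', 'b', 'd']
'd': index 4 in ['e', 'c', 'a', 'b', 'd'] -> ['d', 'e', 'c', 'a', 'b']
'd': index 0 in ['d', 'e', 'c', 'a', 'b'] -> ['d', 'e', 'c', 'a', 'b']
'd': index 0 in ['d', 'e', 'c', 'a', 'b'] -> ['d', 'e', 'c', 'a', 'b']
'b': index 4 in ['d', 'e', 'c', 'a', 'b'] -> ['b', 'd', 'e', 'c', 'a']
'b': index 0 in ['b', 'd', 'e', 'c', 'a'] -> ['b', 'd', 'e', 'c', 'a']
'a': index 4 in ['b', 'd', 'e', 'c', 'a'] -> ['a', 'b', 'd', 'e', 'c']
'c': index 4 in ['a', 'b', 'd', 'e', 'c'] -> ['c', 'a', 'b', 'd', 'e']


Output: [2, 4, 4, 0, 0, 4, 0, 4, 4]


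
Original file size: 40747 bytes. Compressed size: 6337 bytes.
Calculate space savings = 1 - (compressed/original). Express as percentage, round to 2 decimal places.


ratio = compressed/original = 6337/40747 = 0.155521
savings = 1 - ratio = 1 - 0.155521 = 0.844479
as a percentage: 0.844479 * 100 = 84.45%

Space savings = 1 - 6337/40747 = 84.45%


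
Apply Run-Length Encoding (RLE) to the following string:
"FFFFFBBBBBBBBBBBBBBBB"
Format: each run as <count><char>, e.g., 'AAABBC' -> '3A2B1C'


Scanning runs left to right:
  i=0: run of 'F' x 5 -> '5F'
  i=5: run of 'B' x 16 -> '16B'

RLE = 5F16B


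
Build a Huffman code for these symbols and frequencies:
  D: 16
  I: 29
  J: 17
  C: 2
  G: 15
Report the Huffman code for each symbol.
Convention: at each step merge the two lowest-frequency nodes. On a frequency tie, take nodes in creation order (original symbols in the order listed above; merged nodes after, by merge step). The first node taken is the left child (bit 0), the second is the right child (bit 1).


Huffman tree construction:
Step 1: Merge C(2) + G(15) = 17
Step 2: Merge D(16) + J(17) = 33
Step 3: Merge (C+G)(17) + I(29) = 46
Step 4: Merge (D+J)(33) + ((C+G)+I)(46) = 79
Read each symbol's code off the tree from the root (left child = 0, right child = 1).

Codes:
  D: 00 (length 2)
  I: 11 (length 2)
  J: 01 (length 2)
  C: 100 (length 3)
  G: 101 (length 3)
Average code length: 175/79 = 2.2152 bits/symbol


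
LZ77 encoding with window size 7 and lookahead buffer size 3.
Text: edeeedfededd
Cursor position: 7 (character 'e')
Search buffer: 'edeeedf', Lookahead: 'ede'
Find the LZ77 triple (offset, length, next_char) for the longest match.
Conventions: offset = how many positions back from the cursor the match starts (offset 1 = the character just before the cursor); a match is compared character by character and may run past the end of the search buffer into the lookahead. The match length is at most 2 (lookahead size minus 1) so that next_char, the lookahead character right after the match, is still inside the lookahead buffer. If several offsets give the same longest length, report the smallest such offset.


Try each offset into the search buffer:
  offset=1 (pos 6, char 'f'): match length 0
  offset=2 (pos 5, char 'd'): match length 0
  offset=3 (pos 4, char 'e'): match length 2
  offset=4 (pos 3, char 'e'): match length 1
  offset=5 (pos 2, char 'e'): match length 1
  offset=6 (pos 1, char 'd'): match length 0
  offset=7 (pos 0, char 'e'): match length 2
Longest match has length 2, found at offsets 3, 7; take the smallest, offset 3.
next_char = character at position 7 + 2 = 9 -> 'e'

Best match: offset=3, length=2 (matching 'ed' starting at position 4)
LZ77 triple: (3, 2, 'e')


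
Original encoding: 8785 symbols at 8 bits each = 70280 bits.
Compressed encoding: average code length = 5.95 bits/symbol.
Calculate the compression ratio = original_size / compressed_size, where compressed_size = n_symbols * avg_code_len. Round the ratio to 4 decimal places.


original_size = n_symbols * orig_bits = 8785 * 8 = 70280 bits
compressed_size = n_symbols * avg_code_len = 8785 * 5.95 = 52270.75 bits
ratio = original_size / compressed_size = 70280 / 52270.75 = 1.3445

Compression ratio = 1.3445


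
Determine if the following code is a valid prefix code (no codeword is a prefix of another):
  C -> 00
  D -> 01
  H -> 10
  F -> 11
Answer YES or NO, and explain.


Checking each pair (does one codeword prefix another?):
  C='00' vs D='01': no prefix
  C='00' vs H='10': no prefix
  C='00' vs F='11': no prefix
  D='01' vs C='00': no prefix
  D='01' vs H='10': no prefix
  D='01' vs F='11': no prefix
  H='10' vs C='00': no prefix
  H='10' vs D='01': no prefix
  H='10' vs F='11': no prefix
  F='11' vs C='00': no prefix
  F='11' vs D='01': no prefix
  F='11' vs H='10': no prefix
No violation found over all pairs.

YES -- this is a valid prefix code. No codeword is a prefix of any other codeword.


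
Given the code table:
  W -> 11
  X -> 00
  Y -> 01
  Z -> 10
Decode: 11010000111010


Decoding:
11 -> W
01 -> Y
00 -> X
00 -> X
11 -> W
10 -> Z
10 -> Z


Result: WYXXWZZ


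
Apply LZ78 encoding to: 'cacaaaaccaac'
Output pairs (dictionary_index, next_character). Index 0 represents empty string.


LZ78 encoding steps:
Dictionary: {0: ''}
Step 1: w='' (idx 0), next='c' -> output (0, 'c'), add 'c' as idx 1
Step 2: w='' (idx 0), next='a' -> output (0, 'a'), add 'a' as idx 2
Step 3: w='c' (idx 1), next='a' -> output (1, 'a'), add 'ca' as idx 3
Step 4: w='a' (idx 2), next='a' -> output (2, 'a'), add 'aa' as idx 4
Step 5: w='a' (idx 2), next='c' -> output (2, 'c'), add 'ac' as idx 5
Step 6: w='ca' (idx 3), next='a' -> output (3, 'a'), add 'caa' as idx 6
Step 7: w='c' (idx 1), end of input -> output (1, '')


Encoded: [(0, 'c'), (0, 'a'), (1, 'a'), (2, 'a'), (2, 'c'), (3, 'a'), (1, '')]


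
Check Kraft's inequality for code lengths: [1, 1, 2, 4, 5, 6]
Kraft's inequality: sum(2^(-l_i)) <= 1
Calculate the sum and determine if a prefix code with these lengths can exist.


Sum = 2^(-1) + 2^(-1) + 2^(-2) + 2^(-4) + 2^(-5) + 2^(-6)
    = 0.5 + 0.5 + 0.25 + 0.0625 + 0.03125 + 0.015625
    = 87/64 = 1.359375
Since 1.359375 > 1, Kraft's inequality is NOT satisfied.
A prefix code with these lengths CANNOT exist.

Kraft sum = 1.359375. Not satisfied.


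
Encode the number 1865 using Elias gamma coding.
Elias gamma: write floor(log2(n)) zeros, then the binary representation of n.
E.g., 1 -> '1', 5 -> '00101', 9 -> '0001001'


num_bits = floor(log2(1865)) + 1 = 11
leading_zeros = num_bits - 1 = 10
binary(1865) = 11101001001

Elias gamma(1865) = '0000000000' + '11101001001' = 000000000011101001001 (21 bits)


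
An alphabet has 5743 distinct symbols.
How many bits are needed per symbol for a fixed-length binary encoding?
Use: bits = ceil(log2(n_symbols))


log2(5743) = 12.4876
Bracket: 2^12 = 4096 < 5743 <= 2^13 = 8192
So ceil(log2(5743)) = 13

bits = ceil(log2(5743)) = ceil(12.4876) = 13 bits


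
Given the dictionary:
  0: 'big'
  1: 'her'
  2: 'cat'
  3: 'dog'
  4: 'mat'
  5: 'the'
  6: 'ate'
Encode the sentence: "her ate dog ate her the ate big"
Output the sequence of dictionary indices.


Look up each word in the dictionary:
  'her' -> 1
  'ate' -> 6
  'dog' -> 3
  'ate' -> 6
  'her' -> 1
  'the' -> 5
  'ate' -> 6
  'big' -> 0

Encoded: [1, 6, 3, 6, 1, 5, 6, 0]


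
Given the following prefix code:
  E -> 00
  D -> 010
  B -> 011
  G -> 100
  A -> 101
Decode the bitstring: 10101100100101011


Decoding step by step:
Bits 101 -> A
Bits 011 -> B
Bits 00 -> E
Bits 100 -> G
Bits 101 -> A
Bits 011 -> B


Decoded message: ABEGAB


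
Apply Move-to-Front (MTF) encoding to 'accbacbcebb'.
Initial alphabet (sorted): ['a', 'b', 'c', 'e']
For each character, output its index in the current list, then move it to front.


MTF encoding:
'a': index 0 in ['a', 'b', 'c', 'e'] -> ['a', 'b', 'c', 'e']
'c': index 2 in ['a', 'b', 'c', 'e'] -> ['c', 'a', 'b', 'e']
'c': index 0 in ['c', 'a', 'b', 'e'] -> ['c', 'a', 'b', 'e']
'b': index 2 in ['c', 'a', 'b', 'e'] -> ['b', 'c', 'a', 'e']
'a': index 2 in ['b', 'c', 'a', 'e'] -> ['a', 'b', 'c', 'e']
'c': index 2 in ['a', 'b', 'c', 'e'] -> ['c', 'a', 'b', 'e']
'b': index 2 in ['c', 'a', 'b', 'e'] -> ['b', 'c', 'a', 'e']
'c': index 1 in ['b', 'c', 'a', 'e'] -> ['c', 'b', 'a', 'e']
'e': index 3 in ['c', 'b', 'a', 'e'] -> ['e', 'c', 'b', 'a']
'b': index 2 in ['e', 'c', 'b', 'a'] -> ['b', 'e', 'c', 'a']
'b': index 0 in ['b', 'e', 'c', 'a'] -> ['b', 'e', 'c', 'a']


Output: [0, 2, 0, 2, 2, 2, 2, 1, 3, 2, 0]
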